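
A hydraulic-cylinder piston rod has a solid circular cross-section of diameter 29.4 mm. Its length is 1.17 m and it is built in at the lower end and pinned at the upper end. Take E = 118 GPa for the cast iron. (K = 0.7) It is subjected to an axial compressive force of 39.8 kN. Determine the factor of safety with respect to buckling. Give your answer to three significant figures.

n ≈ 1.60

I = πd⁴/64 = π×29.4⁴/64 = 3.667×10^4 mm⁴
I = 3.667×10^4 mm⁴ = 3.667×10^-8 m⁴
Effective length L_e = K·L = 0.7 × 1.17 = 0.8190 m
P_cr = π²EI / L_e² = π² × 118×10⁹ × 3.667×10^-8 / 0.8190² = 6.368×10^4 N
Factor of safety n = P_cr / P = 63.676 / 39.8 = 1.60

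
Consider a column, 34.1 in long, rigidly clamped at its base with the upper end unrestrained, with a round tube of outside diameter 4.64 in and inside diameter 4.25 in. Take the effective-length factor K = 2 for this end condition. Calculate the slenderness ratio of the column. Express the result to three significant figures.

λ ≈ 43.4

d_o = 4.64 in, d_i = 4.25 in
I = π(d_o⁴ − d_i⁴)/64 = π(4.64⁴ − 4.250⁴)/64 = 6.738 in⁴
A = 2.723 in²;  r_min = √(I/A) = √(6.738/2.723) = 1.573 in
L_e = K·L = 2 × 34.1 = 68.20 in
λ = L_e / r_min = 68.200 / 1.573 = 43.4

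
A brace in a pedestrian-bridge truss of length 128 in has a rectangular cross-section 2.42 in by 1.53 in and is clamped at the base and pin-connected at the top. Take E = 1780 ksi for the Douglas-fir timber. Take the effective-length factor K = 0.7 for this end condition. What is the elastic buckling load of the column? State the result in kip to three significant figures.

P_cr ≈ 1.58 kip

Buckling occurs about the weak axis: I_min = h·b³/12 with b = 1.53 in (the shorter side).
I_min = 2.42×1.53³/12 = 0.7223 in⁴
Effective length L_e = K·L = 0.7 × 128 = 89.60 in
P_cr = π²EI / L_e² = π² × 1780×10³ × 0.7223 / 89.60² = 1.581×10^3 lb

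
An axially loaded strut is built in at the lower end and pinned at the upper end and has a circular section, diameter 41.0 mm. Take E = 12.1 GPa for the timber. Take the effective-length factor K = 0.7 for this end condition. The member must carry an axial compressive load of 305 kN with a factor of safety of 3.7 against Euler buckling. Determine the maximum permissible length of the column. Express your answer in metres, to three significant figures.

L_max ≈ 0.173 m

I = πd⁴/64 = π×41.0⁴/64 = 1.387×10^5 mm⁴
I = 1.387×10^-7 m⁴
Required critical load P_cr = n·P = 3.7 × 305 = 1128 kN = 1.129×10^6 N
From P_cr = π²EI/(K·L)²:  L = (1/K)·√(π²EI/P_cr) = (1/0.7)·√(π²×1.21×10^10×1.387×10^-7/1.129×10^6)
L = 0.173 m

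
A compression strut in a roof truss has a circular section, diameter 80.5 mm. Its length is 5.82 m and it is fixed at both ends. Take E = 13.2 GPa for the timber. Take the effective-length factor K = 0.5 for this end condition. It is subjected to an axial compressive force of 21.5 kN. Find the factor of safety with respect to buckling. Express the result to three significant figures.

I = πd⁴/64 = π×80.5⁴/64 = 2.061×10^6 mm⁴
I = 2.061×10^6 mm⁴ = 2.061×10^-6 m⁴
Effective length L_e = K·L = 0.5 × 5.82 = 2.910 m
P_cr = π²EI / L_e² = π² × 13.2×10⁹ × 2.061×10^-6 / 2.910² = 3.171×10^4 N
Factor of safety n = P_cr / P = 31.713 / 21.5 = 1.48

n ≈ 1.48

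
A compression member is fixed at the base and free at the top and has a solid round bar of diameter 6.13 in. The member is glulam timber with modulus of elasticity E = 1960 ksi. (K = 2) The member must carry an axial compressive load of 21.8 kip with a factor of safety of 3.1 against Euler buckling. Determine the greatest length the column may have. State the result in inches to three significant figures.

L_max ≈ 70.4 in

I = πd⁴/64 = π×6.13⁴/64 = 69.31 in⁴
Required critical load P_cr = n·P = 3.1 × 21.8 = 67.58 kip = 6.758×10^4 lb
From P_cr = π²EI/(K·L)²:  L = (1/K)·√(π²EI/P_cr) = (1/2)·√(π²×1.96×10^6×69.31/6.758×10^4)
L = 70.4 in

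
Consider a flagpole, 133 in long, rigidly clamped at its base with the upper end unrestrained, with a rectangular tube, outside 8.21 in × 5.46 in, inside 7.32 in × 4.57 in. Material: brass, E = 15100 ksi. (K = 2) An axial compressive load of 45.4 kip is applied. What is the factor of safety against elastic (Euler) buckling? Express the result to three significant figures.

Weak-axis I_min = (h_o·b_o³ − h_i·b_i³)/12 with b_o = 5.46, b_i = 4.570 in (shorter outer/inner sides).
I_min = (8.21×5.46³ − 7.320×4.570³)/12 = 53.14 in⁴
Effective length L_e = K·L = 2 × 133 = 266.0 in
P_cr = π²EI / L_e² = π² × 15100×10³ × 53.14 / 266.0² = 1.119×10^5 lb
Factor of safety n = P_cr / P = 111.93 / 45.4 = 2.47

n ≈ 2.47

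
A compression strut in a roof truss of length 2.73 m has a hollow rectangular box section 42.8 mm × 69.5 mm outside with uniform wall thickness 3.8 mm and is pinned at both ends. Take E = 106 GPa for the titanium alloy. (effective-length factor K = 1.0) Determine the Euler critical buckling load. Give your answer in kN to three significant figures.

Inner dimensions: h_i = 69.5 − 2×3.8 = 61.90 mm, b_i = 42.8 − 2×3.8 = 35.20 mm
Weak-axis I_min = (h_o·b_o³ − h_i·b_i³)/12 with b_o = 42.8, b_i = 35.20 mm (shorter outer/inner sides).
I_min = (69.5×42.8³ − 61.90×35.20³)/12 = 2.291×10^5 mm⁴
I = 2.291×10^5 mm⁴ = 2.291×10^-7 m⁴
Effective length L_e = K·L = 1 × 2.73 = 2.730 m
P_cr = π²EI / L_e² = π² × 106×10⁹ × 2.291×10^-7 / 2.730² = 3.216×10^4 N

P_cr ≈ 32.2 kN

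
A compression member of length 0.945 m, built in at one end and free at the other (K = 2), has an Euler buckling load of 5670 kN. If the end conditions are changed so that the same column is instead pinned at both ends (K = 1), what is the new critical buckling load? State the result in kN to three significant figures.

P_cr ∝ 1/K², so P_cr,new = P_cr,old × (K_old/K_new)² = 5670 × (2/1)²
= 5670 × 4.000 = 22700 kN

P_cr ≈ 22700 kN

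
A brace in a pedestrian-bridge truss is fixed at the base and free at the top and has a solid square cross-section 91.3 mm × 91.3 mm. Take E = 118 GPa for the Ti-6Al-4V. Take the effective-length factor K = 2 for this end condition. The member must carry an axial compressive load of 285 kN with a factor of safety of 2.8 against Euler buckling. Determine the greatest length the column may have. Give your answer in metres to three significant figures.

L_max ≈ 1.45 m

I = a⁴/12 = 91.3⁴/12 = 5.790×10^6 mm⁴
I = 5.790×10^-6 m⁴
Required critical load P_cr = n·P = 2.8 × 285 = 798.0 kN = 7.980×10^5 N
From P_cr = π²EI/(K·L)²:  L = (1/K)·√(π²EI/P_cr) = (1/2)·√(π²×1.18×10^11×5.790×10^-6/7.980×10^5)
L = 1.45 m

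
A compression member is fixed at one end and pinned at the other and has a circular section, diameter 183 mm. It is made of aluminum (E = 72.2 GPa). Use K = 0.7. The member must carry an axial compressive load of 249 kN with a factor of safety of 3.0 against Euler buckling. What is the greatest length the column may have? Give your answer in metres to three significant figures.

I = πd⁴/64 = π×183⁴/64 = 5.505×10^7 mm⁴
I = 5.505×10^-5 m⁴
Required critical load P_cr = n·P = 3.0 × 249 = 747.0 kN = 7.470×10^5 N
From P_cr = π²EI/(K·L)²:  L = (1/K)·√(π²EI/P_cr) = (1/0.7)·√(π²×7.22×10^10×5.505×10^-5/7.470×10^5)
L = 10.4 m

L_max ≈ 10.4 m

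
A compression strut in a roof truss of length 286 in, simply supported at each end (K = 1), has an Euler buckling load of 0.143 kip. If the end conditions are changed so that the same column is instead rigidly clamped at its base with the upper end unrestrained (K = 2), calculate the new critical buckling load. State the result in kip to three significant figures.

P_cr ≈ 0.0357 kip

P_cr ∝ 1/K², so P_cr,new = P_cr,old × (K_old/K_new)² = 0.143 × (1/2)²
= 0.143 × 0.2500 = 0.0357 kip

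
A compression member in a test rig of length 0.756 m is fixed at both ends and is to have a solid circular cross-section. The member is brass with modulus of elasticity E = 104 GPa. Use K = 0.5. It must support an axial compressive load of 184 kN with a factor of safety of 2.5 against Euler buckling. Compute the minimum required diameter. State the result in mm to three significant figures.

Required P_cr = n·P = 2.5 × 184 = 460.0 kN
L_e = K·L = 0.5 × 0.756 = 0.3780 m
Required I = P_cr·L_e²/(π²E) = 4.600×10^5 × 0.3780² / (π² × 1.04×10^11) = 6.403×10^-8 m⁴
I_req = 6.403×10^4 mm⁴
Solid circle: I = πd⁴/64  ⇒  d = (64I/π)^(1/4) = (64×6.403×10^4/π)^(1/4) = 33.8 mm

d ≈ 33.8 mm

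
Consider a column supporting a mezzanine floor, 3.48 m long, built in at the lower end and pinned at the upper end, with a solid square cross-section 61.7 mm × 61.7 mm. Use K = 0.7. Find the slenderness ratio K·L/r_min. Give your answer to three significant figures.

λ ≈ 137

I = a⁴/12 = 61.7⁴/12 = 1.208×10^6 mm⁴
A = 3.807×10^3 mm²;  r_min = √(I/A) = √(1.208×10^6/3.807×10^3) = 17.81 mm
L_e = K·L = 0.7 × 3.48 m = 2.436 m = 2436.0 mm
λ = L_e / r_min = 2436.0 / 17.81 = 137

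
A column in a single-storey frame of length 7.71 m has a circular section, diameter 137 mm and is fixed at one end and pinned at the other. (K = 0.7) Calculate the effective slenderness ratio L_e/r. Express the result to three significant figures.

λ ≈ 158

For a solid circle r = d/4 = 137/4 = 34.25 mm
L_e = K·L = 0.7 × 7.71 m = 5.397 m = 5397.0 mm
λ = L_e / r_min = 5397.0 / 34.25 = 158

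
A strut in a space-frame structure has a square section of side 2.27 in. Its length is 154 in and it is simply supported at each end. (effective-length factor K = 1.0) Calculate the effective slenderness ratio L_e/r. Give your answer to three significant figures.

λ ≈ 235

For a square r = a/√12 = 2.27/√12 = 0.6553 in
L_e = K·L = 1 × 154 = 154.0 in
λ = L_e / r_min = 154.00 / 0.6553 = 235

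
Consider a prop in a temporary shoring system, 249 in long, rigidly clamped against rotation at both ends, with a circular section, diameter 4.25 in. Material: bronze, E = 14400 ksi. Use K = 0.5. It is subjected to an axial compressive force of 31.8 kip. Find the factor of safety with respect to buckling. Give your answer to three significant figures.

I = πd⁴/64 = π×4.25⁴/64 = 16.01 in⁴
Effective length L_e = K·L = 0.5 × 249 = 124.5 in
P_cr = π²EI / L_e² = π² × 14400×10³ × 16.01 / 124.5² = 1.468×10^5 lb
Factor of safety n = P_cr / P = 146.84 / 31.8 = 4.62

n ≈ 4.62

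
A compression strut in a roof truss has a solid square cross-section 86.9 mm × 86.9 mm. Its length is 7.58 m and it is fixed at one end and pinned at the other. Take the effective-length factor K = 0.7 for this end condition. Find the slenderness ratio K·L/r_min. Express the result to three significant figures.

For a square r = a/√12 = 86.9/√12 = 25.09 mm
L_e = K·L = 0.7 × 7.58 m = 5.306 m = 5306.0 mm
λ = L_e / r_min = 5306.0 / 25.09 = 212

λ ≈ 212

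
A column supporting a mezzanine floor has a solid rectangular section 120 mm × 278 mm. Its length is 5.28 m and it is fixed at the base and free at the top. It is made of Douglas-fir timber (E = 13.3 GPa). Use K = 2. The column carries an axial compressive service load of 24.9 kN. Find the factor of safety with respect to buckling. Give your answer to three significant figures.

n ≈ 1.89

Buckling occurs about the weak axis: I_min = h·b³/12 with b = 120 mm (the shorter side).
I_min = 278×120³/12 = 4.003×10^7 mm⁴
I = 4.003×10^7 mm⁴ = 4.003×10^-5 m⁴
Effective length L_e = K·L = 2 × 5.28 = 10.56 m
P_cr = π²EI / L_e² = π² × 13.3×10⁹ × 4.003×10^-5 / 10.56² = 4.712×10^4 N
Factor of safety n = P_cr / P = 47.123 / 24.9 = 1.89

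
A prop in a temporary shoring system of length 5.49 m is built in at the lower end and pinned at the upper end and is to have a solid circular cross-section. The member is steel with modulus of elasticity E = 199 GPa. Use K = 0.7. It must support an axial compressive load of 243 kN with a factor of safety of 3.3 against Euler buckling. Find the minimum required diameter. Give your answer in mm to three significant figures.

d ≈ 105 mm

Required P_cr = n·P = 3.3 × 243 = 801.9 kN
L_e = K·L = 0.7 × 5.49 = 3.843 m
Required I = P_cr·L_e²/(π²E) = 8.019×10^5 × 3.843² / (π² × 1.99×10^11) = 6.030×10^-6 m⁴
I_req = 6.030×10^6 mm⁴
Solid circle: I = πd⁴/64  ⇒  d = (64I/π)^(1/4) = (64×6.030×10^6/π)^(1/4) = 105 mm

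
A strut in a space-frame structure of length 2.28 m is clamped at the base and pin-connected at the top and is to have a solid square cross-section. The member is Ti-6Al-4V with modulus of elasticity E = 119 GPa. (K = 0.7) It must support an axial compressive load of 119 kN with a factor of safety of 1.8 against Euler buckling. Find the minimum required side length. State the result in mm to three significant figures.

Required P_cr = n·P = 1.8 × 119 = 214.2 kN
L_e = K·L = 0.7 × 2.28 = 1.596 m
Required I = P_cr·L_e²/(π²E) = 2.142×10^5 × 1.596² / (π² × 1.19×10^11) = 4.646×10^-7 m⁴
I_req = 4.646×10^5 mm⁴
Solid square: I = a⁴/12  ⇒  a = (12I)^(1/4) = (12×4.646×10^5)^(1/4) = 48.6 mm

a ≈ 48.6 mm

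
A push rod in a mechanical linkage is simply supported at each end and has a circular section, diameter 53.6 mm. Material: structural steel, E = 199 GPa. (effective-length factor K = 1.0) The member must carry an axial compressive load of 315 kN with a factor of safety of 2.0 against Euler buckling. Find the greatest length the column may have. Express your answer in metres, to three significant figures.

I = πd⁴/64 = π×53.6⁴/64 = 4.052×10^5 mm⁴
I = 4.052×10^-7 m⁴
Required critical load P_cr = n·P = 2.0 × 315 = 630.0 kN = 6.300×10^5 N
From P_cr = π²EI/(K·L)²:  L = (1/K)·√(π²EI/P_cr) = (1/1)·√(π²×1.99×10^11×4.052×10^-7/6.300×10^5)
L = 1.12 m

L_max ≈ 1.12 m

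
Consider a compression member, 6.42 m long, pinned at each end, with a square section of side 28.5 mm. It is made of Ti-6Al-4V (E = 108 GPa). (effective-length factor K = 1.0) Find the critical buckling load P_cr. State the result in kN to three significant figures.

I = a⁴/12 = 28.5⁴/12 = 5.498×10^4 mm⁴
I = 5.498×10^4 mm⁴ = 5.498×10^-8 m⁴
Effective length L_e = K·L = 1 × 6.42 = 6.420 m
P_cr = π²EI / L_e² = π² × 108×10⁹ × 5.498×10^-8 / 6.420² = 1.422×10^3 N

P_cr ≈ 1.42 kN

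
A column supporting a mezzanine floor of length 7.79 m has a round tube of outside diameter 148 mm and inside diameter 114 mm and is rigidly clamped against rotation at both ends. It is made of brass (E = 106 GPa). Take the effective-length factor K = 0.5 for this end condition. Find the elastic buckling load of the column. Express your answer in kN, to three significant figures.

d_o = 148 mm, d_i = 114 mm
I = π(d_o⁴ − d_i⁴)/64 = π(148⁴ − 114.0⁴)/64 = 1.526×10^7 mm⁴
I = 1.526×10^7 mm⁴ = 1.526×10^-5 m⁴
Effective length L_e = K·L = 0.5 × 7.79 = 3.895 m
P_cr = π²EI / L_e² = π² × 106×10⁹ × 1.526×10^-5 / 3.895² = 1.052×10^6 N

P_cr ≈ 1050 kN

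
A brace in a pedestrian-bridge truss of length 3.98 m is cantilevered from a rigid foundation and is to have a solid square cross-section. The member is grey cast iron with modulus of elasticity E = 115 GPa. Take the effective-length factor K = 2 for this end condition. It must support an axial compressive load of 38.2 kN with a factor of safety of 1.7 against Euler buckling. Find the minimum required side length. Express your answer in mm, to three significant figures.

a ≈ 81.2 mm

Required P_cr = n·P = 1.7 × 38.2 = 64.94 kN
L_e = K·L = 2 × 3.98 = 7.960 m
Required I = P_cr·L_e²/(π²E) = 6.494×10^4 × 7.960² / (π² × 1.15×10^11) = 3.625×10^-6 m⁴
I_req = 3.625×10^6 mm⁴
Solid square: I = a⁴/12  ⇒  a = (12I)^(1/4) = (12×3.625×10^6)^(1/4) = 81.2 mm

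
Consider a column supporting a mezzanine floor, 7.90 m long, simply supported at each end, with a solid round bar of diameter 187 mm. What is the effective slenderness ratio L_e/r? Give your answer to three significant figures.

λ ≈ 169

I = πd⁴/64 = π×187⁴/64 = 6.003×10^7 mm⁴
A = 2.746×10^4 mm²;  r_min = √(I/A) = √(6.003×10^7/2.746×10^4) = 46.75 mm
L_e = K·L = 1 × 7.90 m = 7.900 m = 7900.0 mm
λ = L_e / r_min = 7900.0 / 46.75 = 169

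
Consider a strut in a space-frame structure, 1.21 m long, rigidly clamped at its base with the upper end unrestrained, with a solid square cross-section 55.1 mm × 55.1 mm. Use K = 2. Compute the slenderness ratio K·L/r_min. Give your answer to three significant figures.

For a square r = a/√12 = 55.1/√12 = 15.91 mm
L_e = K·L = 2 × 1.21 m = 2.420 m = 2420.0 mm
λ = L_e / r_min = 2420.0 / 15.91 = 152

λ ≈ 152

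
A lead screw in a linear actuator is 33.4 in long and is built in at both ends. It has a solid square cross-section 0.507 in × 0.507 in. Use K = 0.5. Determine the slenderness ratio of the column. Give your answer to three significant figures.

For a square r = a/√12 = 0.507/√12 = 0.1464 in
L_e = K·L = 0.5 × 33.4 = 16.70 in
λ = L_e / r_min = 16.700 / 0.1464 = 114

λ ≈ 114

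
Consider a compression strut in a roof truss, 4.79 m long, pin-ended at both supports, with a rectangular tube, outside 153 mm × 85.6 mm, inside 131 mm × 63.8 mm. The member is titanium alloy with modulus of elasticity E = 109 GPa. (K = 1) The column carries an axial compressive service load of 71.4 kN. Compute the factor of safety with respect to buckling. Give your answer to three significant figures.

n ≈ 3.39

Weak-axis I_min = (h_o·b_o³ − h_i·b_i³)/12 with b_o = 85.6, b_i = 63.80 mm (shorter outer/inner sides).
I_min = (153×85.6³ − 131.0×63.80³)/12 = 5.162×10^6 mm⁴
I = 5.162×10^6 mm⁴ = 5.162×10^-6 m⁴
Effective length L_e = K·L = 1 × 4.79 = 4.790 m
P_cr = π²EI / L_e² = π² × 109×10⁹ × 5.162×10^-6 / 4.790² = 2.420×10^5 N
Factor of safety n = P_cr / P = 242.04 / 71.4 = 3.39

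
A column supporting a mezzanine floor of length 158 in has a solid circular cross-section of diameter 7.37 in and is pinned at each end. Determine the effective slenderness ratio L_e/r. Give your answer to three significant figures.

λ ≈ 85.8

For a solid circle r = d/4 = 7.37/4 = 1.842 in
L_e = K·L = 1 × 158 = 158.0 in
λ = L_e / r_min = 158.00 / 1.842 = 85.8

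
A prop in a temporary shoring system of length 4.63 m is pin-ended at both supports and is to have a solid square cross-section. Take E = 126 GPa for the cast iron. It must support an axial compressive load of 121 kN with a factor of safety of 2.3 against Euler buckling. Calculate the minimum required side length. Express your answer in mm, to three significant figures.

Required P_cr = n·P = 2.3 × 121 = 278.3 kN
L_e = K·L = 1 × 4.63 = 4.630 m
Required I = P_cr·L_e²/(π²E) = 2.783×10^5 × 4.630² / (π² × 1.26×10^11) = 4.797×10^-6 m⁴
I_req = 4.797×10^6 mm⁴
Solid square: I = a⁴/12  ⇒  a = (12I)^(1/4) = (12×4.797×10^6)^(1/4) = 87.1 mm

a ≈ 87.1 mm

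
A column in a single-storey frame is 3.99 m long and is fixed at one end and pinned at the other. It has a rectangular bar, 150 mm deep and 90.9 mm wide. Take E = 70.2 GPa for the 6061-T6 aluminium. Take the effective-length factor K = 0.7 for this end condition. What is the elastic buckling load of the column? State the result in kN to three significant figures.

P_cr ≈ 834 kN

Buckling occurs about the weak axis: I_min = h·b³/12 with b = 90.9 mm (the shorter side).
I_min = 150×90.9³/12 = 9.389×10^6 mm⁴
I = 9.389×10^6 mm⁴ = 9.389×10^-6 m⁴
Effective length L_e = K·L = 0.7 × 3.99 = 2.793 m
P_cr = π²EI / L_e² = π² × 70.2×10⁹ × 9.389×10^-6 / 2.793² = 8.339×10^5 N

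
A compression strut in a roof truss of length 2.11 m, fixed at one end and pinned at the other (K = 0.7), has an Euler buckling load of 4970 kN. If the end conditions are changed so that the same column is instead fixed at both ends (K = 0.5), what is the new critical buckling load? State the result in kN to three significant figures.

P_cr ≈ 9740 kN

P_cr ∝ 1/K², so P_cr,new = P_cr,old × (K_old/K_new)² = 4970 × (0.7/0.5)²
= 4970 × 1.960 = 9740 kN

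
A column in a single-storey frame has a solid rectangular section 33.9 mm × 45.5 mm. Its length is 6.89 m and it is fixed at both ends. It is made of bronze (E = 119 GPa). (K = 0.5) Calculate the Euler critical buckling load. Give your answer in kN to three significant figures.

P_cr ≈ 14.6 kN

Buckling occurs about the weak axis: I_min = h·b³/12 with b = 33.9 mm (the shorter side).
I_min = 45.5×33.9³/12 = 1.477×10^5 mm⁴
I = 1.477×10^5 mm⁴ = 1.477×10^-7 m⁴
Effective length L_e = K·L = 0.5 × 6.89 = 3.445 m
P_cr = π²EI / L_e² = π² × 119×10⁹ × 1.477×10^-7 / 3.445² = 1.462×10^4 N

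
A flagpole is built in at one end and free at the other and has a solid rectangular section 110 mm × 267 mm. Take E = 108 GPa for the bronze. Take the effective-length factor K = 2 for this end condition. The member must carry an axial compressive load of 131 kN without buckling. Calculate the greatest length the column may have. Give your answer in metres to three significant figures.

L_max ≈ 7.76 m

Buckling occurs about the weak axis: I_min = h·b³/12 with b = 110 mm (the shorter side).
I_min = 267×110³/12 = 2.961×10^7 mm⁴
I = 2.961×10^-5 m⁴
At the buckling limit P_cr = P = 1.310×10^5 N
From P_cr = π²EI/(K·L)²:  L = (1/K)·√(π²EI/P_cr) = (1/2)·√(π²×1.08×10^11×2.961×10^-5/1.310×10^5)
L = 7.76 m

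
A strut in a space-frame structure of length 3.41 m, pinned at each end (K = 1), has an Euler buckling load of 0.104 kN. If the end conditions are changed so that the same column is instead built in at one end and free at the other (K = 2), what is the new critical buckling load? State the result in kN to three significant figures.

P_cr ≈ 0.0260 kN

P_cr ∝ 1/K², so P_cr,new = P_cr,old × (K_old/K_new)² = 0.104 × (1/2)²
= 0.104 × 0.2500 = 0.0260 kN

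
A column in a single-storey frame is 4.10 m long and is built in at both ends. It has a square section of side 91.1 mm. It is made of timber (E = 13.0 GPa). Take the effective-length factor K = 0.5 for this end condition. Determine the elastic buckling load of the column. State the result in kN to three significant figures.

I = a⁴/12 = 91.1⁴/12 = 5.740×10^6 mm⁴
I = 5.740×10^6 mm⁴ = 5.740×10^-6 m⁴
Effective length L_e = K·L = 0.5 × 4.10 = 2.050 m
P_cr = π²EI / L_e² = π² × 13.0×10⁹ × 5.740×10^-6 / 2.050² = 1.752×10^5 N

P_cr ≈ 175 kN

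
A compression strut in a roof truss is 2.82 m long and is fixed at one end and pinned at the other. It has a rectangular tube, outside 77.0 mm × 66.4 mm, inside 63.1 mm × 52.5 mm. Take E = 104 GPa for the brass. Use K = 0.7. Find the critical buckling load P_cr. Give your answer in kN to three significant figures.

P_cr ≈ 294 kN

Weak-axis I_min = (h_o·b_o³ − h_i·b_i³)/12 with b_o = 66.4, b_i = 52.50 mm (shorter outer/inner sides).
I_min = (77.0×66.4³ − 63.10×52.50³)/12 = 1.118×10^6 mm⁴
I = 1.118×10^6 mm⁴ = 1.118×10^-6 m⁴
Effective length L_e = K·L = 0.7 × 2.82 = 1.974 m
P_cr = π²EI / L_e² = π² × 104×10⁹ × 1.118×10^-6 / 1.974² = 2.944×10^5 N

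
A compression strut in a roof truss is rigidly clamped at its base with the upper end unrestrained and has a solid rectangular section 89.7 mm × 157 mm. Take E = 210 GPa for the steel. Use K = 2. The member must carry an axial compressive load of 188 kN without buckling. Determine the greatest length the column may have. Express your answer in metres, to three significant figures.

L_max ≈ 5.10 m

Buckling occurs about the weak axis: I_min = h·b³/12 with b = 89.7 mm (the shorter side).
I_min = 157×89.7³/12 = 9.443×10^6 mm⁴
I = 9.443×10^-6 m⁴
At the buckling limit P_cr = P = 1.880×10^5 N
From P_cr = π²EI/(K·L)²:  L = (1/K)·√(π²EI/P_cr) = (1/2)·√(π²×2.10×10^11×9.443×10^-6/1.880×10^5)
L = 5.10 m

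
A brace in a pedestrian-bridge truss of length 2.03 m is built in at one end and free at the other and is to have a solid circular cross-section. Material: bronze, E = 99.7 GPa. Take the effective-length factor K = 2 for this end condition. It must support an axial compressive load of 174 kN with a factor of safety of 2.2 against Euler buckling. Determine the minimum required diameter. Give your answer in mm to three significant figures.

Required P_cr = n·P = 2.2 × 174 = 382.8 kN
L_e = K·L = 2 × 2.03 = 4.060 m
Required I = P_cr·L_e²/(π²E) = 3.828×10^5 × 4.060² / (π² × 9.97×10^10) = 6.413×10^-6 m⁴
I_req = 6.413×10^6 mm⁴
Solid circle: I = πd⁴/64  ⇒  d = (64I/π)^(1/4) = (64×6.413×10^6/π)^(1/4) = 107 mm

d ≈ 107 mm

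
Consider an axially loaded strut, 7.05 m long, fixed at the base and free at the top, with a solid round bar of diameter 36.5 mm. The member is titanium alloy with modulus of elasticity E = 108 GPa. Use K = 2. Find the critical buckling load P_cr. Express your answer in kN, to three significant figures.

P_cr ≈ 0.467 kN

I = πd⁴/64 = π×36.5⁴/64 = 8.712×10^4 mm⁴
I = 8.712×10^4 mm⁴ = 8.712×10^-8 m⁴
Effective length L_e = K·L = 2 × 7.05 = 14.10 m
P_cr = π²EI / L_e² = π² × 108×10⁹ × 8.712×10^-8 / 14.10² = 467.1 N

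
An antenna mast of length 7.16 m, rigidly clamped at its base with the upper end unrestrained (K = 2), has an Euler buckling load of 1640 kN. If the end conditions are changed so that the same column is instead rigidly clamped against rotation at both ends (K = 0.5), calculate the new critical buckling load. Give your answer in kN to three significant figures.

P_cr ≈ 26200 kN

P_cr ∝ 1/K², so P_cr,new = P_cr,old × (K_old/K_new)² = 1640 × (2/0.5)²
= 1640 × 16.00 = 26200 kN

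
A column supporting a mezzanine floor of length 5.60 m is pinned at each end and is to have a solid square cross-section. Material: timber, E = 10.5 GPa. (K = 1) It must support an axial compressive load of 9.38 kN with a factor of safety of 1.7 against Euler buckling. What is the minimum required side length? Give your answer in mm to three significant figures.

a ≈ 87.2 mm

Required P_cr = n·P = 1.7 × 9.38 = 15.95 kN
L_e = K·L = 1 × 5.60 = 5.600 m
Required I = P_cr·L_e²/(π²E) = 1.595×10^4 × 5.600² / (π² × 1.05×10^10) = 4.825×10^-6 m⁴
I_req = 4.825×10^6 mm⁴
Solid square: I = a⁴/12  ⇒  a = (12I)^(1/4) = (12×4.825×10^6)^(1/4) = 87.2 mm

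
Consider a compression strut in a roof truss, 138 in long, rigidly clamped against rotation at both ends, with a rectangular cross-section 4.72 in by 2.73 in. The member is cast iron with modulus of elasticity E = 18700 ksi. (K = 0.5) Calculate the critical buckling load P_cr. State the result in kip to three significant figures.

Buckling occurs about the weak axis: I_min = h·b³/12 with b = 2.73 in (the shorter side).
I_min = 4.72×2.73³/12 = 8.003 in⁴
Effective length L_e = K·L = 0.5 × 138 = 69.00 in
P_cr = π²EI / L_e² = π² × 18700×10³ × 8.003 / 69.00² = 3.102×10^5 lb

P_cr ≈ 310 kip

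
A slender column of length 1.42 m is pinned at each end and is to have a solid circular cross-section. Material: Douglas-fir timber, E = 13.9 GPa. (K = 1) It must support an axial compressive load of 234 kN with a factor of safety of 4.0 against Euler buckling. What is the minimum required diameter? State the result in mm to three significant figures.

d ≈ 129 mm

Required P_cr = n·P = 4.0 × 234 = 936.0 kN
L_e = K·L = 1 × 1.42 = 1.420 m
Required I = P_cr·L_e²/(π²E) = 9.360×10^5 × 1.420² / (π² × 1.39×10^10) = 1.376×10^-5 m⁴
I_req = 1.376×10^7 mm⁴
Solid circle: I = πd⁴/64  ⇒  d = (64I/π)^(1/4) = (64×1.376×10^7/π)^(1/4) = 129 mm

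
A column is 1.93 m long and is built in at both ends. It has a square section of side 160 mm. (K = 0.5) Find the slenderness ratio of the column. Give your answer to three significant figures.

For a square r = a/√12 = 160/√12 = 46.19 mm
L_e = K·L = 0.5 × 1.93 m = 0.9650 m = 965.00 mm
λ = L_e / r_min = 965.00 / 46.19 = 20.9

λ ≈ 20.9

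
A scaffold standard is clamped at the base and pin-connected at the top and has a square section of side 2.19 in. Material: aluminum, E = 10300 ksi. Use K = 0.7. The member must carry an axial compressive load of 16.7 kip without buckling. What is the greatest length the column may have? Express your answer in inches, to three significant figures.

L_max ≈ 154 in

I = a⁴/12 = 2.19⁴/12 = 1.917 in⁴
At the buckling limit P_cr = P = 1.670×10^4 lb
From P_cr = π²EI/(K·L)²:  L = (1/K)·√(π²EI/P_cr) = (1/0.7)·√(π²×1.03×10^7×1.917/1.670×10^4)
L = 154 in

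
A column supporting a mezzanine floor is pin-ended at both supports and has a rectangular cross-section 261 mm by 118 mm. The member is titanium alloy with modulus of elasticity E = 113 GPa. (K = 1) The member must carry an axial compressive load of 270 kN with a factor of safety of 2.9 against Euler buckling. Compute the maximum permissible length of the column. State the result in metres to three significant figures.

L_max ≈ 7.13 m

Buckling occurs about the weak axis: I_min = h·b³/12 with b = 118 mm (the shorter side).
I_min = 261×118³/12 = 3.574×10^7 mm⁴
I = 3.574×10^-5 m⁴
Required critical load P_cr = n·P = 2.9 × 270 = 783.0 kN = 7.830×10^5 N
From P_cr = π²EI/(K·L)²:  L = (1/K)·√(π²EI/P_cr) = (1/1)·√(π²×1.13×10^11×3.574×10^-5/7.830×10^5)
L = 7.13 m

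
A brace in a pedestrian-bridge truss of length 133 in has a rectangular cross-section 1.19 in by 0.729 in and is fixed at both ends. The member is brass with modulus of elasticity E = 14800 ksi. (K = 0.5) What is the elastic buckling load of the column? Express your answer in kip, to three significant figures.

Buckling occurs about the weak axis: I_min = h·b³/12 with b = 0.729 in (the shorter side).
I_min = 1.19×0.729³/12 = 3.842×10^-2 in⁴
Effective length L_e = K·L = 0.5 × 133 = 66.50 in
P_cr = π²EI / L_e² = π² × 14800×10³ × 3.842×10^-2 / 66.50² = 1.269×10^3 lb

P_cr ≈ 1.27 kip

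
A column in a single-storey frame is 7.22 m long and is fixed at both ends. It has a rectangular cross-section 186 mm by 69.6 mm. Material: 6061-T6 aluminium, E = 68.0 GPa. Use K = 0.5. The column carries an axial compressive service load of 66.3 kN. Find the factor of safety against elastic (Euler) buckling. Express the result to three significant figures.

n ≈ 4.06

Buckling occurs about the weak axis: I_min = h·b³/12 with b = 69.6 mm (the shorter side).
I_min = 186×69.6³/12 = 5.226×10^6 mm⁴
I = 5.226×10^6 mm⁴ = 5.226×10^-6 m⁴
Effective length L_e = K·L = 0.5 × 7.22 = 3.610 m
P_cr = π²EI / L_e² = π² × 68.0×10⁹ × 5.226×10^-6 / 3.610² = 2.691×10^5 N
Factor of safety n = P_cr / P = 269.12 / 66.3 = 4.06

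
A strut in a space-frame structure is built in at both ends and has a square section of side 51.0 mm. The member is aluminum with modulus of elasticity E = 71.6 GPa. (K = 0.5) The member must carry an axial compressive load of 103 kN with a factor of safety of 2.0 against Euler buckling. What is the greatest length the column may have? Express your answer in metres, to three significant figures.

I = a⁴/12 = 51.0⁴/12 = 5.638×10^5 mm⁴
I = 5.638×10^-7 m⁴
Required critical load P_cr = n·P = 2.0 × 103 = 206.0 kN = 2.060×10^5 N
From P_cr = π²EI/(K·L)²:  L = (1/K)·√(π²EI/P_cr) = (1/0.5)·√(π²×7.16×10^10×5.638×10^-7/2.060×10^5)
L = 2.78 m

L_max ≈ 2.78 m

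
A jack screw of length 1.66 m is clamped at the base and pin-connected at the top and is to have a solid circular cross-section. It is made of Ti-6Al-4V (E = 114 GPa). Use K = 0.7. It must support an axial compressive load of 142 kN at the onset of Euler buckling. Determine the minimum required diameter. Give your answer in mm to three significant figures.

d ≈ 43.2 mm

L_e = K·L = 0.7 × 1.66 = 1.162 m
Required I = P_cr·L_e²/(π²E) = 1.420×10^5 × 1.162² / (π² × 1.14×10^11) = 1.704×10^-7 m⁴
I_req = 1.704×10^5 mm⁴
Solid circle: I = πd⁴/64  ⇒  d = (64I/π)^(1/4) = (64×1.704×10^5/π)^(1/4) = 43.2 mm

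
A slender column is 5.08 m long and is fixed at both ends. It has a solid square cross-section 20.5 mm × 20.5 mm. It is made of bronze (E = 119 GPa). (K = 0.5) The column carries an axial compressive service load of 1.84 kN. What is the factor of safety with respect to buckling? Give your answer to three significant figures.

n ≈ 1.46

I = a⁴/12 = 20.5⁴/12 = 1.472×10^4 mm⁴
I = 1.472×10^4 mm⁴ = 1.472×10^-8 m⁴
Effective length L_e = K·L = 0.5 × 5.08 = 2.540 m
P_cr = π²EI / L_e² = π² × 119×10⁹ × 1.472×10^-8 / 2.540² = 2.679×10^3 N
Factor of safety n = P_cr / P = 2.6793 / 1.84 = 1.46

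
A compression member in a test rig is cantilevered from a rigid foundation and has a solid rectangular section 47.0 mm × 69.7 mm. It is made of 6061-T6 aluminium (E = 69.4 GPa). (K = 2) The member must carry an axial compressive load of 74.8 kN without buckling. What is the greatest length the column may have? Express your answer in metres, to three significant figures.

Buckling occurs about the weak axis: I_min = h·b³/12 with b = 47.0 mm (the shorter side).
I_min = 69.7×47.0³/12 = 6.030×10^5 mm⁴
I = 6.030×10^-7 m⁴
At the buckling limit P_cr = P = 7.480×10^4 N
From P_cr = π²EI/(K·L)²:  L = (1/K)·√(π²EI/P_cr) = (1/2)·√(π²×6.94×10^10×6.030×10^-7/7.480×10^4)
L = 1.17 m

L_max ≈ 1.17 m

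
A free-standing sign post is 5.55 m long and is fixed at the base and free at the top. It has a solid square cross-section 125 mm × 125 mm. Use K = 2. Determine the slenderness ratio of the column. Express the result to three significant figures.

λ ≈ 308

For a square r = a/√12 = 125/√12 = 36.08 mm
L_e = K·L = 2 × 5.55 m = 11.10 m = 11100 mm
λ = L_e / r_min = 11100 / 36.08 = 308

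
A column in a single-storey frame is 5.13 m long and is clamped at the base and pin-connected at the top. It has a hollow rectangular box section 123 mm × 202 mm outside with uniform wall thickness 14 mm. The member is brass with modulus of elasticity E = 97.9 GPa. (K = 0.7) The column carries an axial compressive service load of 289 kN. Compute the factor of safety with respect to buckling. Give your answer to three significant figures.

Inner dimensions: h_i = 202 − 2×14 = 174.0 mm, b_i = 123 − 2×14 = 95.00 mm
Weak-axis I_min = (h_o·b_o³ − h_i·b_i³)/12 with b_o = 123, b_i = 95.00 mm (shorter outer/inner sides).
I_min = (202×123³ − 174.0×95.00³)/12 = 1.889×10^7 mm⁴
I = 1.889×10^7 mm⁴ = 1.889×10^-5 m⁴
Effective length L_e = K·L = 0.7 × 5.13 = 3.591 m
P_cr = π²EI / L_e² = π² × 97.9×10⁹ × 1.889×10^-5 / 3.591² = 1.416×10^6 N
Factor of safety n = P_cr / P = 1415.6 / 289 = 4.90

n ≈ 4.90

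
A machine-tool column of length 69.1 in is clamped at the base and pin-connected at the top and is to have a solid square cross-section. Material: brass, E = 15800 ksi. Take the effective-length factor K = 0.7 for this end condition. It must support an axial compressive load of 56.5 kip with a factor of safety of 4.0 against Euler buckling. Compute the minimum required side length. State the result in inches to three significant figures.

Required P_cr = n·P = 4.0 × 56.5 = 226.0 kip
L_e = K·L = 0.7 × 69.1 = 48.37 in
Required I = P_cr·L_e²/(π²E) = 2.260×10^5 × 48.37² / (π² × 1.58×10^7) = 3.391 in⁴
Solid square: I = a⁴/12  ⇒  a = (12I)^(1/4) = (12×3.391)^(1/4) = 2.53 in

a ≈ 2.53 in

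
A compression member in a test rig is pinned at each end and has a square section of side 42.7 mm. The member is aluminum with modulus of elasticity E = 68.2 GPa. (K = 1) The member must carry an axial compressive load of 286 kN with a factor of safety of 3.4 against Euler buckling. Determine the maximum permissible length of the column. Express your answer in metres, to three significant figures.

I = a⁴/12 = 42.7⁴/12 = 2.770×10^5 mm⁴
I = 2.770×10^-7 m⁴
Required critical load P_cr = n·P = 3.4 × 286 = 972.4 kN = 9.724×10^5 N
From P_cr = π²EI/(K·L)²:  L = (1/K)·√(π²EI/P_cr) = (1/1)·√(π²×6.82×10^10×2.770×10^-7/9.724×10^5)
L = 0.438 m

L_max ≈ 0.438 m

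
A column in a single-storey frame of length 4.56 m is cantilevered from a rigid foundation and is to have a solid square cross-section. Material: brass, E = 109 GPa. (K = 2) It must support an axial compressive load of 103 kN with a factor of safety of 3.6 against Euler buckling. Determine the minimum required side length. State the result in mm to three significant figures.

Required P_cr = n·P = 3.6 × 103 = 370.8 kN
L_e = K·L = 2 × 4.56 = 9.120 m
Required I = P_cr·L_e²/(π²E) = 3.708×10^5 × 9.120² / (π² × 1.09×10^11) = 2.867×10^-5 m⁴
I_req = 2.867×10^7 mm⁴
Solid square: I = a⁴/12  ⇒  a = (12I)^(1/4) = (12×2.867×10^7)^(1/4) = 136 mm

a ≈ 136 mm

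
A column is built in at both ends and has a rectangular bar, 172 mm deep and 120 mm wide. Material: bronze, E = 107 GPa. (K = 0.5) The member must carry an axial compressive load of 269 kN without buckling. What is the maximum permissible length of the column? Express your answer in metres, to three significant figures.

Buckling occurs about the weak axis: I_min = h·b³/12 with b = 120 mm (the shorter side).
I_min = 172×120³/12 = 2.477×10^7 mm⁴
I = 2.477×10^-5 m⁴
At the buckling limit P_cr = P = 2.690×10^5 N
From P_cr = π²EI/(K·L)²:  L = (1/K)·√(π²EI/P_cr) = (1/0.5)·√(π²×1.07×10^11×2.477×10^-5/2.690×10^5)
L = 19.7 m

L_max ≈ 19.7 m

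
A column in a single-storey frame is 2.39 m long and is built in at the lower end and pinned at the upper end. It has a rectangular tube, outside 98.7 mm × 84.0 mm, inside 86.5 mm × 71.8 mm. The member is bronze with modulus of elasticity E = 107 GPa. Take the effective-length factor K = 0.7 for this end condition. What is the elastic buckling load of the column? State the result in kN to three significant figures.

Weak-axis I_min = (h_o·b_o³ − h_i·b_i³)/12 with b_o = 84.0, b_i = 71.80 mm (shorter outer/inner sides).
I_min = (98.7×84.0³ − 86.50×71.80³)/12 = 2.207×10^6 mm⁴
I = 2.207×10^6 mm⁴ = 2.207×10^-6 m⁴
Effective length L_e = K·L = 0.7 × 2.39 = 1.673 m
P_cr = π²EI / L_e² = π² × 107×10⁹ × 2.207×10^-6 / 1.673² = 8.327×10^5 N

P_cr ≈ 833 kN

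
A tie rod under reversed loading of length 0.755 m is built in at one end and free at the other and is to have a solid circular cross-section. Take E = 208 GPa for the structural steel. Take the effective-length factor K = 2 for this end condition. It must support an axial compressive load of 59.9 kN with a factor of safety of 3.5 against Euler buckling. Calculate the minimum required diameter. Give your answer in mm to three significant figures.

d ≈ 46.7 mm

Required P_cr = n·P = 3.5 × 59.9 = 209.6 kN
L_e = K·L = 2 × 0.755 = 1.510 m
Required I = P_cr·L_e²/(π²E) = 2.096×10^5 × 1.510² / (π² × 2.08×10^11) = 2.329×10^-7 m⁴
I_req = 2.329×10^5 mm⁴
Solid circle: I = πd⁴/64  ⇒  d = (64I/π)^(1/4) = (64×2.329×10^5/π)^(1/4) = 46.7 mm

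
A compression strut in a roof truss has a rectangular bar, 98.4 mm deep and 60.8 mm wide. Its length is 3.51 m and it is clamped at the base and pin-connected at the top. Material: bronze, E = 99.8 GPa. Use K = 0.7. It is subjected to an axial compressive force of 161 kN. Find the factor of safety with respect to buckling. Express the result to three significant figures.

n ≈ 1.87

Buckling occurs about the weak axis: I_min = h·b³/12 with b = 60.8 mm (the shorter side).
I_min = 98.4×60.8³/12 = 1.843×10^6 mm⁴
I = 1.843×10^6 mm⁴ = 1.843×10^-6 m⁴
Effective length L_e = K·L = 0.7 × 3.51 = 2.457 m
P_cr = π²EI / L_e² = π² × 99.8×10⁹ × 1.843×10^-6 / 2.457² = 3.007×10^5 N
Factor of safety n = P_cr / P = 300.71 / 161 = 1.87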